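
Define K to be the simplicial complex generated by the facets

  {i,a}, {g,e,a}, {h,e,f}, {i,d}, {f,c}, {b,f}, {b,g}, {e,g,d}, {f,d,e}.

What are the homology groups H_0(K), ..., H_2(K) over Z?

H_0 ≅ Z,  H_1 ≅ Z^2,  H_2 = 0.

We work with the vertex ordering a < b < c < d < e < f < g < h < i. The simplices of K, each written with vertices in increasing order, are:

  0-simplices (9): a, b, c, d, e, f, g, h, i
  1-simplices (14): ae, ag, ai, bf, bg, cf, de, df, dg, di, ef, eg, eh, fh
  2-simplices (4): aeg, def, deg, efh

Hence C_0 ≅ Z^9, C_1 ≅ Z^14, C_2 ≅ Z^4.

∂_1: C_1 → C_0 maps an edge to its endpoints' difference, ∂[p,q] = q − p. For instance
  ∂dg = g − d.
The resulting 9×14 matrix has rank 8, and its Smith normal form has invariant factors (1,1,1,1,1,1,1,1).

∂_2: C_2 → C_1 maps a triangle to the signed sum of its edges. For instance
  ∂def = ef − df + de,
  ∂deg = eg − dg + de.
The 14×4 boundary matrix has rank 4 and Smith normal form diag(1,1,1,1).

Computing H_k = (kernel of ∂_k) / (image of ∂_{k+1}):

  H_0: rank C_0 − rank ∂_1 = 9 − 8 = 1, and the invariant factors of ∂_1 are all 1, so H_0 ≅ Z.
  H_1: rank ker ∂_1 − rank ∂_2 = (14 − 8) − 4 = 2, and the invariant factors of ∂_2 are all 1, so H_1 ≅ Z^2.
  H_2: rank ker ∂_2 − rank ∂_3 = (4 − 4) − 0 = 0, and there is no ∂_3, so H_2 ≅ 0.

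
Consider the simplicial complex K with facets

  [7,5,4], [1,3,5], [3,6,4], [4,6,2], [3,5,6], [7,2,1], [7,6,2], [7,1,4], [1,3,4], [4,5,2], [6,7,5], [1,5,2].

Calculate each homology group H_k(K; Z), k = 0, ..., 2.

We work with the vertex ordering 1 < 2 < 3 < 4 < 5 < 6 < 7. The simplices of K, each written with vertices in increasing order, are:

  0-simplices (7): [1], [2], [3], [4], [5], [6], [7]
  1-simplices (18): [1,2], [1,3], [1,4], [1,5], [1,7], [2,4], [2,5], [2,6], [2,7], [3,4], [3,5], [3,6], [4,5], [4,6], [4,7], [5,6], [5,7], [6,7]
  2-simplices (12): [1,2,5], [1,2,7], [1,3,4], [1,3,5], [1,4,7], [2,4,5], [2,4,6], [2,6,7], [3,4,6], [3,5,6], [4,5,7], [5,6,7]

so the chain groups are C_0 ≅ Z^7, C_1 ≅ Z^18, C_2 ≅ Z^12.

Boundary ∂_1: C_1 → C_0 maps an edge to its endpoints' difference, ∂[p,q] = q − p. For instance
  ∂[4,5] = [5] − [4].
This gives a 7×18 integer matrix of rank 6; reducing to Smith normal form yields diagonal entries (1,1,1,1,1,1).

∂_2: C_2 → C_1 acts by ∂[p,q,r] = [q,r] − [p,r] + [p,q]. For instance
  ∂[4,5,7] = [5,7] − [4,7] + [4,5],
  ∂[3,4,6] = [4,6] − [3,6] + [3,4].
The 18×12 boundary matrix has rank 12 and Smith normal form diag(1,1,1,1,1,1,1,1,1,1,1,2).

Computing H_k = (kernel of ∂_k) / (image of ∂_{k+1}):

  H_0: rank C_0 − rank ∂_1 = 7 − 6 = 1, and the invariant factors of ∂_1 are all 1, so H_0 ≅ Z.
  H_1: rank ker ∂_1 − rank ∂_2 = (18 − 6) − 12 = 0, and ∂_2 has invariant factor 2 > 1, so H_1 ≅ Z_2.
  H_2: rank ker ∂_2 − rank ∂_3 = (12 − 12) − 0 = 0, and there is no ∂_3, so H_2 ≅ 0.

H_0 = Z,  H_1 = Z_2,  H_2 = 0.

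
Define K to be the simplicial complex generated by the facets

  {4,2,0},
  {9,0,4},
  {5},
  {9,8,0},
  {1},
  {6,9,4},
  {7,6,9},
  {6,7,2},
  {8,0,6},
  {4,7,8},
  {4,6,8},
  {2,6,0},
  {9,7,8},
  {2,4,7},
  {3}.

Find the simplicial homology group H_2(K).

Order the vertices as 0 < 1 < 2 < 3 < 4 < 5 < 6 < 7 < 8 < 9. Listing each simplex with vertices in this order, K has dimension 2 with simplices:

  0-simplices (10): [0], [1], [2], [3], [4], [5], [6], [7], [8], [9]
  1-simplices (18): [0,2], [0,4], [0,6], [0,8], [0,9], [2,4], [2,6], [2,7], [4,6], [4,7], [4,8], [4,9], [6,7], [6,8], [6,9], [7,8], [7,9], [8,9]
  2-simplices (12): [0,2,4], [0,2,6], [0,4,9], [0,6,8], [0,8,9], [2,4,7], [2,6,7], [4,6,8], [4,6,9], [4,7,8], [6,7,9], [7,8,9]

so the chain groups are C_0 ≅ Z^10, C_1 ≅ Z^18, C_2 ≅ Z^12.

Boundary ∂_1: C_1 → C_0 is given by ∂[p,q] = [q] − [p].
The resulting 10×18 matrix has rank 6, and its Smith normal form has invariant factors (1,1,1,1,1,1).

Boundary ∂_2: C_2 → C_1 acts by ∂[p,q,r] = [q,r] − [p,r] + [p,q]. For instance
  ∂[0,2,4] = [2,4] − [0,4] + [0,2],
  ∂[2,6,7] = [6,7] − [2,7] + [2,6].
This gives a 18×12 integer matrix of rank 12; reducing to Smith normal form yields diagonal entries (1,1,1,1,1,1,1,1,1,1,1,2).

Now H_k = ker ∂_k / im ∂_{k+1}, so:

  H_2: rank ker ∂_2 − rank ∂_3 = (12 − 12) − 0 = 0, and there is no ∂_3, so H_2 ≅ 0.

H_2 = 0.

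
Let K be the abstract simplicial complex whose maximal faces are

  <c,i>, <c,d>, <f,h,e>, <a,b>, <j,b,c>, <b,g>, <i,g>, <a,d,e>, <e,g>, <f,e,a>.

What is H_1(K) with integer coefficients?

H_1 ≅ Z^3.

Fix the vertex order a < b < c < d < e < f < g < h < i < j and write every simplex with vertices in increasing order. Then dim K = 2 and the simplices of K are:

  0-simplices (10): a, b, c, d, e, f, g, h, i, j
  1-simplices (16): ab, ad, ae, af, bc, bg, bj, cd, ci, cj, de, ef, eg, eh, fh, gi
  2-simplices (4): ade, aef, bcj, efh

giving chain groups C_0 ≅ Z^10, C_1 ≅ Z^16, C_2 ≅ Z^4.

Boundary ∂_1: C_1 → C_0 is given by ∂[p,q] = [q] − [p]. For instance
  ∂bg = g − b.
This gives a 10×16 integer matrix of rank 9; reducing to Smith normal form yields diagonal entries (1,1,1,1,1,1,1,1,1).

The boundary map ∂_2: C_2 → C_1 sends each 2-simplex [p,q,r] to [q,r] − [p,r] + [p,q]. For instance
  ∂efh = fh − eh + ef,
  ∂aef = ef − af + ae.
This gives a 16×4 integer matrix of rank 4; reducing to Smith normal form yields diagonal entries (1,1,1,1).

From H_k ≅ ker(∂_k) / im(∂_{k+1}) we obtain:

  H_1: rank ker ∂_1 − rank ∂_2 = (16 − 9) − 4 = 3, and the invariant factors of ∂_2 are all 1, so H_1 ≅ Z^3.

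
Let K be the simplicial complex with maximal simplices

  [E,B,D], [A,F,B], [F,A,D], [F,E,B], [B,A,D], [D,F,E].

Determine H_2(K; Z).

K has 5 vertices, 9 edges, 6 triangles.
rank ∂_2 = 5, rank ∂_3 = 0 ⇒ b_2 = 6 − 5 − 0 = 1. So H_2 = Z.

H_2 ≅ Z.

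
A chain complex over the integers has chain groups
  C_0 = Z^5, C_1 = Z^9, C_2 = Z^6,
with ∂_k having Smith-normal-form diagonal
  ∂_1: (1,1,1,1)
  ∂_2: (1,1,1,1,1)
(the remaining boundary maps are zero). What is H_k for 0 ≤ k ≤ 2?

H_0 = Z,  H_1 = 0,  H_2 = Z.

H_0: b_0 = 5 − 0 − 4 = 1; torsion from ∂_1 factors > 1: none. So H_0 = Z.
H_1: b_1 = 9 − 4 − 5 = 0; torsion from ∂_2 factors > 1: none. So H_1 = 0.
H_2: b_2 = 6 − 5 − 0 = 1; torsion from ∂_3 factors > 1: none. So H_2 = Z.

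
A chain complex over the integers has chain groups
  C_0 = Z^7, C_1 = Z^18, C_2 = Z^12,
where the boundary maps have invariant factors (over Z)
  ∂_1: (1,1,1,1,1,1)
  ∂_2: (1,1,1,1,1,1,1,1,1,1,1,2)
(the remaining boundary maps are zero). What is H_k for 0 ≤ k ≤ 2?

H_0: b_0 = 7 − 0 − 6 = 1; torsion from ∂_1 factors > 1: none. So H_0 ≅ Z.
H_1: b_1 = 18 − 6 − 12 = 0; torsion from ∂_2 factors > 1: [2]. So H_1 ≅ Z/2Z.
H_2: b_2 = 12 − 12 − 0 = 0; torsion from ∂_3 factors > 1: none. So H_2 ≅ 0.

H_0 ≅ Z,  H_1 ≅ Z/2Z,  H_2 = 0.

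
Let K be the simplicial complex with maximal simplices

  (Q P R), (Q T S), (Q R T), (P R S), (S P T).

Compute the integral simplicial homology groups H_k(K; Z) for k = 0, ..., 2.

H_0 ≅ Z,  H_1 ≅ Z,  H_2 = 0.

We work with the vertex ordering P < Q < R < S < T. The simplices of K, each written with vertices in increasing order, are:

  0-simplices (5): P, Q, R, S, T
  1-simplices (10): PQ, PR, PS, PT, QR, QS, QT, RS, RT, ST
  2-simplices (5): PQR, PRS, PST, QRT, QST

Hence C_0 ≅ Z^5, C_1 ≅ Z^10, C_2 ≅ Z^5.

Boundary ∂_1: C_1 → C_0 sends each edge [p,q] (with p < q) to q − p.
This gives a 5×10 integer matrix of rank 4; reducing to Smith normal form yields diagonal entries (1,1,1,1).

Boundary ∂_2: C_2 → C_1 acts by ∂[p,q,r] = [q,r] − [p,r] + [p,q]. For instance
  ∂QRT = RT − QT + QR,
  ∂PQR = QR − PR + PQ.
The 10×5 boundary matrix has rank 5 and Smith normal form diag(1,1,1,1,1).

From H_k ≅ ker(∂_k) / im(∂_{k+1}) we obtain:

  H_0: rank C_0 − rank ∂_1 = 5 − 4 = 1, and the invariant factors of ∂_1 are all 1, so H_0 = Z.
  H_1: rank ker ∂_1 − rank ∂_2 = (10 − 4) − 5 = 1, and the invariant factors of ∂_2 are all 1, so H_1 = Z.
  H_2: rank ker ∂_2 − rank ∂_3 = (5 − 5) − 0 = 0, and there is no ∂_3, so H_2 = 0.

As a check, the Euler characteristic is 5 − 10 + 5 = 0, which agrees with 1 − 1 + 0 = 0.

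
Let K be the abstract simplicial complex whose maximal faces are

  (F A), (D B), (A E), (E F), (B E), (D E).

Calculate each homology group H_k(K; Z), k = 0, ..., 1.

H_0 = Z,  H_1 = Z^2.

K has 5 vertices, 6 edges.
rank ∂_0 = 0, rank ∂_1 = 4 ⇒ b_0 = 5 − 0 − 4 = 1; all invariant factors of ∂_1 are 1 so no torsion. So H_0 ≅ Z.
rank ∂_1 = 4, rank ∂_2 = 0 ⇒ b_1 = 6 − 4 − 0 = 2. So H_1 ≅ Z^2.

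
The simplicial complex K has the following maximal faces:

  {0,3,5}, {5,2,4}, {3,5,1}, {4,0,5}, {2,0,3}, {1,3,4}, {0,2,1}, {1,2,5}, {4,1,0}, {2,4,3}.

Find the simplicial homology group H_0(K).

H_0 ≅ Z.

Fix the vertex order 0 < 1 < 2 < 3 < 4 < 5 and write every simplex with vertices in increasing order. Then dim K = 2 and the simplices of K are:

  0-simplices (6): [0], [1], [2], [3], [4], [5]
  1-simplices (15): [0,1], [0,2], [0,3], [0,4], [0,5], [1,2], [1,3], [1,4], [1,5], [2,3], [2,4], [2,5], [3,4], [3,5], [4,5]
  2-simplices (10): [0,1,2], [0,1,4], [0,2,3], [0,3,5], [0,4,5], [1,2,5], [1,3,4], [1,3,5], [2,3,4], [2,4,5]

so the chain groups are C_0 ≅ Z^6, C_1 ≅ Z^15, C_2 ≅ Z^10.

The boundary map ∂_1: C_1 → C_0 maps an edge to its endpoints' difference, ∂[p,q] = q − p. For instance
  ∂[0,5] = [5] − [0].
The resulting 6×15 matrix has rank 5, and its Smith normal form has invariant factors (1,1,1,1,1).

The boundary map ∂_2: C_2 → C_1 acts by ∂[p,q,r] = [q,r] − [p,r] + [p,q]. For instance
  ∂[1,3,4] = [3,4] − [1,4] + [1,3],
  ∂[0,1,2] = [1,2] − [0,2] + [0,1].
As a 15×10 matrix over Z this has rank 10, with invariant factors (1,1,1,1,1,1,1,1,1,2).

From H_k ≅ ker(∂_k) / im(∂_{k+1}) we obtain:

  H_0: rank C_0 − rank ∂_1 = 6 − 5 = 1, and the invariant factors of ∂_1 are all 1, so H_0 = Z.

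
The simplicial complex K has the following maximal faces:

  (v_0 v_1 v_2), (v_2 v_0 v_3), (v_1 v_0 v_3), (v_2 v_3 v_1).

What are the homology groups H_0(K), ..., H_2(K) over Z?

H_0 ≅ Z,  H_1 = 0,  H_2 ≅ Z.

Order the vertices as v_0 < v_1 < v_2 < v_3. Listing each simplex with vertices in this order, K has dimension 2 with simplices:

  0-simplices (4): [v_0], [v_1], [v_2], [v_3]
  1-simplices (6): [v_0,v_1], [v_0,v_2], [v_0,v_3], [v_1,v_2], [v_1,v_3], [v_2,v_3]
  2-simplices (4): [v_0,v_1,v_2], [v_0,v_1,v_3], [v_0,v_2,v_3], [v_1,v_2,v_3]

Hence C_0 ≅ Z^4, C_1 ≅ Z^6, C_2 ≅ Z^4.

Boundary ∂_1: C_1 → C_0 maps an edge to its endpoints' difference, ∂[p,q] = q − p. For instance
  ∂[v_2,v_3] = [v_3] − [v_2].
This gives a 4×6 integer matrix of rank 3; reducing to Smith normal form yields diagonal entries (1,1,1).

The boundary map ∂_2: C_2 → C_1 maps a triangle to the signed sum of its edges. For instance
  ∂[v_0,v_2,v_3] = [v_2,v_3] − [v_0,v_3] + [v_0,v_2],
  ∂[v_1,v_2,v_3] = [v_2,v_3] − [v_1,v_3] + [v_1,v_2].
The 6×4 boundary matrix has rank 3 and Smith normal form diag(1,1,1).

From H_k ≅ ker(∂_k) / im(∂_{k+1}) we obtain:

  H_0: rank C_0 − rank ∂_1 = 4 − 3 = 1, and the invariant factors of ∂_1 are all 1, so H_0 = Z.
  H_1: rank ker ∂_1 − rank ∂_2 = (6 − 3) − 3 = 0, and the invariant factors of ∂_2 are all 1, so H_1 = 0.
  H_2: rank ker ∂_2 − rank ∂_3 = (4 − 3) − 0 = 1, and there is no ∂_3, so H_2 = Z.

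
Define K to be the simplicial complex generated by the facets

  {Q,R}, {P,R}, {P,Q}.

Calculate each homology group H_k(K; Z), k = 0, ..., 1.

Fix the vertex order P < Q < R and write every simplex with vertices in increasing order. Then dim K = 1 and the simplices of K are:

  0-simplices (3): P, Q, R
  1-simplices (3): PQ, PR, QR

so the chain groups are C_0 ≅ Z^3, C_1 ≅ Z^3.

∂_1: C_1 → C_0 maps an edge to its endpoints' difference, ∂[p,q] = q − p.
The resulting 3×3 matrix has rank 2, and its Smith normal form has invariant factors (1,1).

Reading off H_k = ker ∂_k / im ∂_{k+1}:

  H_0: rank C_0 − rank ∂_1 = 3 − 2 = 1, and the invariant factors of ∂_1 are all 1, so H_0 ≅ Z.
  H_1: rank ker ∂_1 − rank ∂_2 = (3 − 2) − 0 = 1, and there is no ∂_2, so H_1 ≅ Z.

As a check, the Euler characteristic is 3 − 3 = 0, which agrees with 1 − 1 = 0.

H_0 ≅ Z,  H_1 ≅ Z.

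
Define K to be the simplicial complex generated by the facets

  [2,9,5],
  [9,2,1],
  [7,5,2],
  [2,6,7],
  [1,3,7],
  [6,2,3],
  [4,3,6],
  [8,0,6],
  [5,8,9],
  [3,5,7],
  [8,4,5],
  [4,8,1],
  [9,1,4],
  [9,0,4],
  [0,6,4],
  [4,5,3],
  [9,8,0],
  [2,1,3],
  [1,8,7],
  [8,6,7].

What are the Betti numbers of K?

b_0 = 1, b_1 = 1, b_2 = 0.

Fix the vertex order 0 < 1 < 2 < 3 < 4 < 5 < 6 < 7 < 8 < 9 and write every simplex with vertices in increasing order. Then dim K = 2 and the simplices of K are:

  0-simplices (10): [0], [1], [2], [3], [4], [5], [6], [7], [8], [9]
  1-simplices (30): (30 of them)
  2-simplices (20): (20 of them)

giving chain groups C_0 ≅ Z^10, C_1 ≅ Z^30, C_2 ≅ Z^20.

Boundary ∂_1: C_1 → C_0 is given by ∂[p,q] = [q] − [p]. For instance
  ∂[4,9] = [9] − [4].
This gives a 10×30 integer matrix of rank 9; reducing to Smith normal form yields diagonal entries (1,1,1,1,1,1,1,1,1).

The boundary map ∂_2: C_2 → C_1 maps a triangle to the signed sum of its edges. For instance
  ∂[1,4,9] = [4,9] − [1,9] + [1,4],
  ∂[4,5,8] = [5,8] − [4,8] + [4,5].
The 30×20 boundary matrix has rank 20 and Smith normal form diag(1,1,1,1,1,1,1,1,1,1,1,1,1,1,1,1,1,1,1,2).

Computing H_k = (kernel of ∂_k) / (image of ∂_{k+1}):

  H_0: rank C_0 − rank ∂_1 = 10 − 9 = 1, and the invariant factors of ∂_1 are all 1, so H_0 = Z.
  H_1: rank ker ∂_1 − rank ∂_2 = (30 − 9) − 20 = 1, and ∂_2 has invariant factor 2 > 1, so H_1 = Z ⊕ Z/2.
  H_2: rank ker ∂_2 − rank ∂_3 = (20 − 20) − 0 = 0, and there is no ∂_3, so H_2 = 0.

(K is a triangulation of the Klein bottle.)

Hence the Betti numbers are b_0 = 1, b_1 = 1, b_2 = 0.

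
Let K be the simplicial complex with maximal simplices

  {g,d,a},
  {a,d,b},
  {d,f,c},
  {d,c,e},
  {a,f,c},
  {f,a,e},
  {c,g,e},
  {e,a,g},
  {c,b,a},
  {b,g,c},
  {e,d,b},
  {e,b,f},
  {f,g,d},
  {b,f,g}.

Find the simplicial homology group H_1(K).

H_1 = Z^2.

We work with the vertex ordering a < b < c < d < e < f < g. The simplices of K, each written with vertices in increasing order, are:

  0-simplices (7): a, b, c, d, e, f, g
  1-simplices (21): ab, ac, ad, ae, af, ag, bc, bd, be, bf, bg, cd, ce, cf, cg, de, df, dg, ef, eg, fg
  2-simplices (14): abc, abd, acf, adg, aef, aeg, bcg, bde, bef, bfg, cde, cdf, ceg, dfg

giving chain groups C_0 ≅ Z^7, C_1 ≅ Z^21, C_2 ≅ Z^14.

The boundary map ∂_1: C_1 → C_0 maps an edge to its endpoints' difference, ∂[p,q] = q − p. For instance
  ∂eg = g − e.
This gives a 7×21 integer matrix of rank 6; reducing to Smith normal form yields diagonal entries (1,1,1,1,1,1).

The boundary map ∂_2: C_2 → C_1 sends each 2-simplex [p,q,r] to [q,r] − [p,r] + [p,q]. For instance
  ∂bef = ef − bf + be,
  ∂bfg = fg − bg + bf.
The resulting 21×14 matrix has rank 13, and its Smith normal form has invariant factors (1,1,1,1,1,1,1,1,1,1,1,1,1).

Reading off H_k = ker ∂_k / im ∂_{k+1}:

  H_1: rank ker ∂_1 − rank ∂_2 = (21 − 6) − 13 = 2, and the invariant factors of ∂_2 are all 1, so H_1 ≅ Z^2.

(K is a triangulation of the torus T^2.)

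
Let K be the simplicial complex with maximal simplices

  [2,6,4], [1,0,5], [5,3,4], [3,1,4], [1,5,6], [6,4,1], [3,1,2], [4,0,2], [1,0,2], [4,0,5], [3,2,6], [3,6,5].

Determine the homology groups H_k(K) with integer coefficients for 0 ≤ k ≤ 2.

H_0 ≅ Z,  H_1 ≅ Z_2,  H_2 = 0.

Fix the vertex order 0 < 1 < 2 < 3 < 4 < 5 < 6 and write every simplex with vertices in increasing order. Then dim K = 2 and the simplices of K are:

  0-simplices (7): [0], [1], [2], [3], [4], [5], [6]
  1-simplices (18): [0,1], [0,2], [0,4], [0,5], [1,2], [1,3], [1,4], [1,5], [1,6], [2,3], [2,4], [2,6], [3,4], [3,5], [3,6], [4,5], [4,6], [5,6]
  2-simplices (12): [0,1,2], [0,1,5], [0,2,4], [0,4,5], [1,2,3], [1,3,4], [1,4,6], [1,5,6], [2,3,6], [2,4,6], [3,4,5], [3,5,6]

giving chain groups C_0 ≅ Z^7, C_1 ≅ Z^18, C_2 ≅ Z^12.

The boundary map ∂_1: C_1 → C_0 maps an edge to its endpoints' difference, ∂[p,q] = q − p.
As a 7×18 matrix over Z this has rank 6, with invariant factors (1,1,1,1,1,1).

Boundary ∂_2: C_2 → C_1 sends each 2-simplex [p,q,r] to [q,r] − [p,r] + [p,q]. For instance
  ∂[0,4,5] = [4,5] − [0,5] + [0,4],
  ∂[1,3,4] = [3,4] − [1,4] + [1,3].
As a 18×12 matrix over Z this has rank 12, with invariant factors (1,1,1,1,1,1,1,1,1,1,1,2).

Reading off H_k = ker ∂_k / im ∂_{k+1}:

  H_0: rank C_0 − rank ∂_1 = 7 − 6 = 1, and the invariant factors of ∂_1 are all 1, so H_0 ≅ Z.
  H_1: rank ker ∂_1 − rank ∂_2 = (18 − 6) − 12 = 0, and ∂_2 has invariant factor 2 > 1, so H_1 ≅ Z_2.
  H_2: rank ker ∂_2 − rank ∂_3 = (12 − 12) − 0 = 0, and there is no ∂_3, so H_2 ≅ 0.

(K is a triangulation of the real projective plane RP^2.)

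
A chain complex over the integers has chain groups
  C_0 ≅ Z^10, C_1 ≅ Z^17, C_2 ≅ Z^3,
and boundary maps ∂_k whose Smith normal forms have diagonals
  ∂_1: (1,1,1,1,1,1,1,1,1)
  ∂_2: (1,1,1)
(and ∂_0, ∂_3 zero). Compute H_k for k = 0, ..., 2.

H_0 ≅ Z,  H_1 ≅ Z^5,  H_2 = 0.

H_0: b_0 = 10 − 0 − 9 = 1; torsion from ∂_1 factors > 1: none. So H_0 ≅ Z.
H_1: b_1 = 17 − 9 − 3 = 5; torsion from ∂_2 factors > 1: none. So H_1 ≅ Z^5.
H_2: b_2 = 3 − 3 − 0 = 0; torsion from ∂_3 factors > 1: none. So H_2 ≅ 0.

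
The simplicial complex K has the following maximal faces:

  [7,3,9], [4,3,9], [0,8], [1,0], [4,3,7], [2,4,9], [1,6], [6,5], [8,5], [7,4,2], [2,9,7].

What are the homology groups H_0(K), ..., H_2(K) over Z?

We work with the vertex ordering 0 < 1 < 2 < 3 < 4 < 5 < 6 < 7 < 8 < 9. The simplices of K, each written with vertices in increasing order, are:

  0-simplices (10): [0], [1], [2], [3], [4], [5], [6], [7], [8], [9]
  1-simplices (14): [0,1], [0,8], [1,6], [2,4], [2,7], [2,9], [3,4], [3,7], [3,9], [4,7], [4,9], [5,6], [5,8], [7,9]
  2-simplices (6): [2,4,7], [2,4,9], [2,7,9], [3,4,7], [3,4,9], [3,7,9]

Hence C_0 ≅ Z^10, C_1 ≅ Z^14, C_2 ≅ Z^6.

Boundary ∂_1: C_1 → C_0 sends each edge [p,q] (with p < q) to q − p. For instance
  ∂[2,7] = [7] − [2].
This gives a 10×14 integer matrix of rank 8; reducing to Smith normal form yields diagonal entries (1,1,1,1,1,1,1,1).

The boundary map ∂_2: C_2 → C_1 acts by ∂[p,q,r] = [q,r] − [p,r] + [p,q]. For instance
  ∂[2,4,9] = [4,9] − [2,9] + [2,4],
  ∂[3,4,9] = [4,9] − [3,9] + [3,4].
As a 14×6 matrix over Z this has rank 5, with invariant factors (1,1,1,1,1).

From H_k ≅ ker(∂_k) / im(∂_{k+1}) we obtain:

  H_0: rank C_0 − rank ∂_1 = 10 − 8 = 2, and the invariant factors of ∂_1 are all 1, so H_0 = Z^2.
  H_1: rank ker ∂_1 − rank ∂_2 = (14 − 8) − 5 = 1, and the invariant factors of ∂_2 are all 1, so H_1 = Z.
  H_2: rank ker ∂_2 − rank ∂_3 = (6 − 5) − 0 = 1, and there is no ∂_3, so H_2 = Z.

H_0 = Z^2,  H_1 = Z,  H_2 = Z.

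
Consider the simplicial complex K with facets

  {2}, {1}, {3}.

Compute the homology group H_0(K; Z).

H_0 ≅ Z^3.

We work with the vertex ordering 1 < 2 < 3. The simplices of K, each written with vertices in increasing order, are:

  0-simplices (3): [1], [2], [3]

so the chain groups are C_0 ≅ Z^3.

Computing H_k = (kernel of ∂_k) / (image of ∂_{k+1}):

  H_0: rank C_0 − rank ∂_1 = 3 − 0 = 3, and there is no ∂_1, so H_0 = Z^3.

(K is a triangulation of a set of 3 points.)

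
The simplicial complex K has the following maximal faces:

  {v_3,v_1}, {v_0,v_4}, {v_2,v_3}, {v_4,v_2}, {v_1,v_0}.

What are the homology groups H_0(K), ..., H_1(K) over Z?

We work with the vertex ordering v_0 < v_1 < v_2 < v_3 < v_4. The simplices of K, each written with vertices in increasing order, are:

  0-simplices (5): [v_0], [v_1], [v_2], [v_3], [v_4]
  1-simplices (5): [v_0,v_1], [v_0,v_4], [v_1,v_3], [v_2,v_3], [v_2,v_4]

so the chain groups are C_0 ≅ Z^5, C_1 ≅ Z^5.

Boundary ∂_1: C_1 → C_0 is given by ∂[p,q] = [q] − [p].
The resulting 5×5 matrix has rank 4, and its Smith normal form has invariant factors (1,1,1,1).

Computing H_k = (kernel of ∂_k) / (image of ∂_{k+1}):

  H_0: rank C_0 − rank ∂_1 = 5 − 4 = 1, and the invariant factors of ∂_1 are all 1, so H_0 = Z.
  H_1: rank ker ∂_1 − rank ∂_2 = (5 − 4) − 0 = 1, and there is no ∂_2, so H_1 = Z.

As a check, the Euler characteristic is 5 − 5 = 0, which agrees with 1 − 1 = 0.

H_0 ≅ Z,  H_1 ≅ Z.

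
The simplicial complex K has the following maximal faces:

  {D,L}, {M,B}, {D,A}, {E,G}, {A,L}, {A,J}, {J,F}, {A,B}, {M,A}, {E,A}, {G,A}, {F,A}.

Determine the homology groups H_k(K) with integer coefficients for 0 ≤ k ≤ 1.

Order the vertices as A < B < D < E < F < G < J < L < M. Listing each simplex with vertices in this order, K has dimension 1 with simplices:

  0-simplices (9): A, B, D, E, F, G, J, L, M
  1-simplices (12): AB, AD, AE, AF, AG, AJ, AL, AM, BM, DL, EG, FJ

Hence C_0 ≅ Z^9, C_1 ≅ Z^12.

∂_1: C_1 → C_0 sends each edge [p,q] (with p < q) to q − p. For instance
  ∂DL = L − D.
This gives a 9×12 integer matrix of rank 8; reducing to Smith normal form yields diagonal entries (1,1,1,1,1,1,1,1).

Now H_k = ker ∂_k / im ∂_{k+1}, so:

  H_0: rank C_0 − rank ∂_1 = 9 − 8 = 1, and the invariant factors of ∂_1 are all 1, so H_0 = Z.
  H_1: rank ker ∂_1 − rank ∂_2 = (12 − 8) − 0 = 4, and there is no ∂_2, so H_1 = Z^4.

(K is a triangulation of a wedge of 4 circles.)

H_0 = Z,  H_1 = Z^4.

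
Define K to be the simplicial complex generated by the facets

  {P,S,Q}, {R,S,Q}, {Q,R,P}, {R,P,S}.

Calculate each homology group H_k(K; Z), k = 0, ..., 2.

K has 4 vertices, 6 edges, 4 triangles.
rank ∂_0 = 0, rank ∂_1 = 3 ⇒ b_0 = 4 − 0 − 3 = 1; all invariant factors of ∂_1 are 1 so no torsion. So H_0 ≅ Z.
rank ∂_1 = 3, rank ∂_2 = 3 ⇒ b_1 = 6 − 3 − 3 = 0; all invariant factors of ∂_2 are 1 so no torsion. So H_1 ≅ 0.
rank ∂_2 = 3, rank ∂_3 = 0 ⇒ b_2 = 4 − 3 − 0 = 1. So H_2 ≅ Z.

H_0 = Z,  H_1 = 0,  H_2 = Z.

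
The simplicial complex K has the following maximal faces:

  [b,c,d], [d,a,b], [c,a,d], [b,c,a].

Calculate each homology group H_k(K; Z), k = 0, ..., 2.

H_0 = Z,  H_1 = 0,  H_2 = Z.

We work with the vertex ordering a < b < c < d. The simplices of K, each written with vertices in increasing order, are:

  0-simplices (4): a, b, c, d
  1-simplices (6): ab, ac, ad, bc, bd, cd
  2-simplices (4): abc, abd, acd, bcd

so the chain groups are C_0 ≅ Z^4, C_1 ≅ Z^6, C_2 ≅ Z^4.

∂_1: C_1 → C_0 is given by ∂[p,q] = [q] − [p]. For instance
  ∂ab = b − a.
The resulting 4×6 matrix has rank 3, and its Smith normal form has invariant factors (1,1,1).

Boundary ∂_2: C_2 → C_1 maps a triangle to the signed sum of its edges. For instance
  ∂acd = cd − ad + ac,
  ∂abc = bc − ac + ab.
The resulting 6×4 matrix has rank 3, and its Smith normal form has invariant factors (1,1,1).

Computing H_k = (kernel of ∂_k) / (image of ∂_{k+1}):

  H_0: rank C_0 − rank ∂_1 = 4 − 3 = 1, and the invariant factors of ∂_1 are all 1, so H_0 = Z.
  H_1: rank ker ∂_1 − rank ∂_2 = (6 − 3) − 3 = 0, and the invariant factors of ∂_2 are all 1, so H_1 = 0.
  H_2: rank ker ∂_2 − rank ∂_3 = (4 − 3) − 0 = 1, and there is no ∂_3, so H_2 = Z.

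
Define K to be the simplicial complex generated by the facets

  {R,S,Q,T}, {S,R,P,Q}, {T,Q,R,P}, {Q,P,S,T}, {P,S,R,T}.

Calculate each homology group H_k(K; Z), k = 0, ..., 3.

H_0 ≅ Z,  H_1 = 0,  H_2 = 0,  H_3 ≅ Z.

Take the total order P < Q < R < S < T on the vertex set. Then K (dimension 3) consists of the simplices:

  0-simplices (5): P, Q, R, S, T
  1-simplices (10): PQ, PR, PS, PT, QR, QS, QT, RS, RT, ST
  2-simplices (10): PQR, PQS, PQT, PRS, PRT, PST, QRS, QRT, QST, RST
  3-simplices (5): PQRS, PQRT, PQST, PRST, QRST

so the chain groups are C_0 ≅ Z^5, C_1 ≅ Z^10, C_2 ≅ Z^10, C_3 ≅ Z^5.

Boundary ∂_1: C_1 → C_0 maps an edge to its endpoints' difference, ∂[p,q] = q − p.
The 5×10 boundary matrix has rank 4 and Smith normal form diag(1,1,1,1).

∂_2: C_2 → C_1 acts by ∂[p,q,r] = [q,r] − [p,r] + [p,q]. For instance
  ∂QRS = RS − QS + QR,
  ∂PRT = RT − PT + PR.
The resulting 10×10 matrix has rank 6, and its Smith normal form has invariant factors (1,1,1,1,1,1).

∂_3: C_3 → C_2 sends each 3-simplex σ to the alternating sum Σ_i (−1)^i (σ with its i-th vertex removed). For instance
  ∂QRST = RST − QST + QRT − QRS,
  ∂PQST = QST − PST + PQT − PQS.
As a 10×5 matrix over Z this has rank 4, with invariant factors (1,1,1,1).

Now H_k = ker ∂_k / im ∂_{k+1}, so:

  H_0: rank C_0 − rank ∂_1 = 5 − 4 = 1, and the invariant factors of ∂_1 are all 1, so H_0 = Z.
  H_1: rank ker ∂_1 − rank ∂_2 = (10 − 4) − 6 = 0, and the invariant factors of ∂_2 are all 1, so H_1 = 0.
  H_2: rank ker ∂_2 − rank ∂_3 = (10 − 6) − 4 = 0, and the invariant factors of ∂_3 are all 1, so H_2 = 0.
  H_3: rank ker ∂_3 − rank ∂_4 = (5 − 4) − 0 = 1, and there is no ∂_4, so H_3 = Z.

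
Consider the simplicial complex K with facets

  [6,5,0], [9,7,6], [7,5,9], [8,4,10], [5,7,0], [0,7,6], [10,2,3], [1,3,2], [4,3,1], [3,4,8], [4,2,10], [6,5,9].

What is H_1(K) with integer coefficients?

Take the total order 0 < 1 < 2 < 3 < 4 < 5 < 6 < 7 < 8 < 9 < 10 on the vertex set. Then K (dimension 2) consists of the simplices:

  0-simplices (11): [0], [1], [2], [3], [4], [5], [6], [7], [8], [9], [10]
  1-simplices (21): [0,5], [0,6], [0,7], [1,2], [1,3], [1,4], [2,3], [2,4], [2,10], [3,4], [3,8], [3,10], [4,8], [4,10], [5,6], [5,7], [5,9], [6,7], [6,9], [7,9], [8,10]
  2-simplices (12): [0,5,6], [0,5,7], [0,6,7], [1,2,3], [1,3,4], [2,3,10], [2,4,10], [3,4,8], [4,8,10], [5,6,9], [5,7,9], [6,7,9]

Hence C_0 ≅ Z^11, C_1 ≅ Z^21, C_2 ≅ Z^12.

∂_1: C_1 → C_0 sends each edge [p,q] (with p < q) to q − p.
This gives a 11×21 integer matrix of rank 9; reducing to Smith normal form yields diagonal entries (1,1,1,1,1,1,1,1,1).

Boundary ∂_2: C_2 → C_1 maps a triangle to the signed sum of its edges. For instance
  ∂[0,5,6] = [5,6] − [0,6] + [0,5],
  ∂[2,3,10] = [3,10] − [2,10] + [2,3].
As a 21×12 matrix over Z this has rank 11, with invariant factors (1,1,1,1,1,1,1,1,1,1,1).

From H_k ≅ ker(∂_k) / im(∂_{k+1}) we obtain:

  H_1: rank ker ∂_1 − rank ∂_2 = (21 − 9) − 11 = 1, and the invariant factors of ∂_2 are all 1, so H_1 ≅ Z.

(K is a triangulation of the disjoint union of the cylinder S^1 x I and the 2-sphere S^2.)

H_1 = Z.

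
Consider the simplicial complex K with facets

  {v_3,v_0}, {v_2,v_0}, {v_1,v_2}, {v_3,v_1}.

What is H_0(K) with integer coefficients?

Take the total order v_0 < v_1 < v_2 < v_3 on the vertex set. Then K (dimension 1) consists of the simplices:

  0-simplices (4): [v_0], [v_1], [v_2], [v_3]
  1-simplices (4): [v_0,v_2], [v_0,v_3], [v_1,v_2], [v_1,v_3]

Hence C_0 ≅ Z^4, C_1 ≅ Z^4.

Boundary ∂_1: C_1 → C_0 maps an edge to its endpoints' difference, ∂[p,q] = q − p. For instance
  ∂[v_0,v_3] = [v_3] − [v_0].
The resulting 4×4 matrix has rank 3, and its Smith normal form has invariant factors (1,1,1).

Reading off H_k = ker ∂_k / im ∂_{k+1}:

  H_0: rank C_0 − rank ∂_1 = 4 − 3 = 1, and the invariant factors of ∂_1 are all 1, so H_0 = Z.

(K is a triangulation of the circle S^1.)

H_0 ≅ Z.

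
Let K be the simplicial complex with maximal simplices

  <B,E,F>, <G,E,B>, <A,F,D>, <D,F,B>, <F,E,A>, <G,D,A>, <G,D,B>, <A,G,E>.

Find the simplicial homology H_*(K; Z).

H_0 = Z,  H_1 = 0,  H_2 = Z.

Take the total order A < B < D < E < F < G on the vertex set. Then K (dimension 2) consists of the simplices:

  0-simplices (6): A, B, D, E, F, G
  1-simplices (12): AD, AE, AF, AG, BD, BE, BF, BG, DF, DG, EF, EG
  2-simplices (8): ADF, ADG, AEF, AEG, BDF, BDG, BEF, BEG

giving chain groups C_0 ≅ Z^6, C_1 ≅ Z^12, C_2 ≅ Z^8.

The boundary map ∂_1: C_1 → C_0 is given by ∂[p,q] = [q] − [p].
The resulting 6×12 matrix has rank 5, and its Smith normal form has invariant factors (1,1,1,1,1).

∂_2: C_2 → C_1 maps a triangle to the signed sum of its edges. For instance
  ∂ADG = DG − AG + AD,
  ∂BDG = DG − BG + BD.
The 12×8 boundary matrix has rank 7 and Smith normal form diag(1,1,1,1,1,1,1).

Now H_k = ker ∂_k / im ∂_{k+1}, so:

  H_0: rank C_0 − rank ∂_1 = 6 − 5 = 1, and the invariant factors of ∂_1 are all 1, so H_0 = Z.
  H_1: rank ker ∂_1 − rank ∂_2 = (12 − 5) − 7 = 0, and the invariant factors of ∂_2 are all 1, so H_1 = 0.
  H_2: rank ker ∂_2 − rank ∂_3 = (8 − 7) − 0 = 1, and there is no ∂_3, so H_2 = Z.

As a check, the Euler characteristic is 6 − 12 + 8 = 2, which agrees with 1 − 0 + 1 = 2.
(K is a triangulation of the 2-sphere S^2.)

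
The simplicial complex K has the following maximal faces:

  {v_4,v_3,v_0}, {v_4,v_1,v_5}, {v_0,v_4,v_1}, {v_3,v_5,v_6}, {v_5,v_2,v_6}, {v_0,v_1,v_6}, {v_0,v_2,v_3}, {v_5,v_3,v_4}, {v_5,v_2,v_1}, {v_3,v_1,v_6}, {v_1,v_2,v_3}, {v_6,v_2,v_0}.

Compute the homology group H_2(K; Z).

H_2 = 0.

Fix the vertex order v_0 < v_1 < v_2 < v_3 < v_4 < v_5 < v_6 and write every simplex with vertices in increasing order. Then dim K = 2 and the simplices of K are:

  0-simplices (7): [v_0], [v_1], [v_2], [v_3], [v_4], [v_5], [v_6]
  1-simplices (18): (18 of them)
  2-simplices (12): (12 of them)

giving chain groups C_0 ≅ Z^7, C_1 ≅ Z^18, C_2 ≅ Z^12.

∂_1: C_1 → C_0 sends each edge [p,q] (with p < q) to q − p.
The resulting 7×18 matrix has rank 6, and its Smith normal form has invariant factors (1,1,1,1,1,1).

The boundary map ∂_2: C_2 → C_1 acts by ∂[p,q,r] = [q,r] − [p,r] + [p,q]. For instance
  ∂[v_0,v_2,v_3] = [v_2,v_3] − [v_0,v_3] + [v_0,v_2],
  ∂[v_0,v_1,v_6] = [v_1,v_6] − [v_0,v_6] + [v_0,v_1].
The resulting 18×12 matrix has rank 12, and its Smith normal form has invariant factors (1,1,1,1,1,1,1,1,1,1,1,2).

Now H_k = ker ∂_k / im ∂_{k+1}, so:

  H_2: rank ker ∂_2 − rank ∂_3 = (12 − 12) − 0 = 0, and there is no ∂_3, so H_2 = 0.

(K is a triangulation of the real projective plane RP^2.)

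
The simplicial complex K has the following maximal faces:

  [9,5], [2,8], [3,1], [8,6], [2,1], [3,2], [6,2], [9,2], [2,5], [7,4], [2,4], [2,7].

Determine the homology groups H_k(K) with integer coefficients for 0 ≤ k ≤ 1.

Fix the vertex order 1 < 2 < 3 < 4 < 5 < 6 < 7 < 8 < 9 and write every simplex with vertices in increasing order. Then dim K = 1 and the simplices of K are:

  0-simplices (9): [1], [2], [3], [4], [5], [6], [7], [8], [9]
  1-simplices (12): [1,2], [1,3], [2,3], [2,4], [2,5], [2,6], [2,7], [2,8], [2,9], [4,7], [5,9], [6,8]

giving chain groups C_0 ≅ Z^9, C_1 ≅ Z^12.

Boundary ∂_1: C_1 → C_0 is given by ∂[p,q] = [q] − [p].
This gives a 9×12 integer matrix of rank 8; reducing to Smith normal form yields diagonal entries (1,1,1,1,1,1,1,1).

Now H_k = ker ∂_k / im ∂_{k+1}, so:

  H_0: rank C_0 − rank ∂_1 = 9 − 8 = 1, and the invariant factors of ∂_1 are all 1, so H_0 = Z.
  H_1: rank ker ∂_1 − rank ∂_2 = (12 − 8) − 0 = 4, and there is no ∂_2, so H_1 = Z^4.

H_0 = Z,  H_1 = Z^4.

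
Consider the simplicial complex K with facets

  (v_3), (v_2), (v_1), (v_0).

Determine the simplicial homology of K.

H_0 ≅ Z^4.

K has 4 vertices.
rank ∂_0 = 0, rank ∂_1 = 0 ⇒ b_0 = 4 − 0 − 0 = 4. So H_0 = Z^4.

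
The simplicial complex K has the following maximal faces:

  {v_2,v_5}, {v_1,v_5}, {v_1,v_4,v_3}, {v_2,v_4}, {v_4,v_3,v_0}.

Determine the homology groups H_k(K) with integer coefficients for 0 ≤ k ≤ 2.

H_0 ≅ Z,  H_1 ≅ Z,  H_2 = 0.

K has 6 vertices, 8 edges, 2 triangles.
rank ∂_0 = 0, rank ∂_1 = 5 ⇒ b_0 = 6 − 0 − 5 = 1; all invariant factors of ∂_1 are 1 so no torsion. So H_0 = Z.
rank ∂_1 = 5, rank ∂_2 = 2 ⇒ b_1 = 8 − 5 − 2 = 1; all invariant factors of ∂_2 are 1 so no torsion. So H_1 = Z.
rank ∂_2 = 2, rank ∂_3 = 0 ⇒ b_2 = 2 − 2 − 0 = 0. So H_2 = 0.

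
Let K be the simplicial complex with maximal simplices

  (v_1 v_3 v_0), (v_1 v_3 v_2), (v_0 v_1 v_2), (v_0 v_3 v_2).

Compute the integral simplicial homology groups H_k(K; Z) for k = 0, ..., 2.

H_0 ≅ Z,  H_1 = 0,  H_2 ≅ Z.

Take the total order v_0 < v_1 < v_2 < v_3 on the vertex set. Then K (dimension 2) consists of the simplices:

  0-simplices (4): [v_0], [v_1], [v_2], [v_3]
  1-simplices (6): [v_0,v_1], [v_0,v_2], [v_0,v_3], [v_1,v_2], [v_1,v_3], [v_2,v_3]
  2-simplices (4): [v_0,v_1,v_2], [v_0,v_1,v_3], [v_0,v_2,v_3], [v_1,v_2,v_3]

giving chain groups C_0 ≅ Z^4, C_1 ≅ Z^6, C_2 ≅ Z^4.

∂_1: C_1 → C_0 is given by ∂[p,q] = [q] − [p]. For instance
  ∂[v_0,v_3] = [v_3] − [v_0].
The 4×6 boundary matrix has rank 3 and Smith normal form diag(1,1,1).

The boundary map ∂_2: C_2 → C_1 sends each 2-simplex [p,q,r] to [q,r] − [p,r] + [p,q]. For instance
  ∂[v_1,v_2,v_3] = [v_2,v_3] − [v_1,v_3] + [v_1,v_2],
  ∂[v_0,v_1,v_2] = [v_1,v_2] − [v_0,v_2] + [v_0,v_1].
This gives a 6×4 integer matrix of rank 3; reducing to Smith normal form yields diagonal entries (1,1,1).

From H_k ≅ ker(∂_k) / im(∂_{k+1}) we obtain:

  H_0: rank C_0 − rank ∂_1 = 4 − 3 = 1, and the invariant factors of ∂_1 are all 1, so H_0 ≅ Z.
  H_1: rank ker ∂_1 − rank ∂_2 = (6 − 3) − 3 = 0, and the invariant factors of ∂_2 are all 1, so H_1 ≅ 0.
  H_2: rank ker ∂_2 − rank ∂_3 = (4 − 3) − 0 = 1, and there is no ∂_3, so H_2 ≅ Z.

As a check, the Euler characteristic is 4 − 6 + 4 = 2, which agrees with 1 − 0 + 1 = 2.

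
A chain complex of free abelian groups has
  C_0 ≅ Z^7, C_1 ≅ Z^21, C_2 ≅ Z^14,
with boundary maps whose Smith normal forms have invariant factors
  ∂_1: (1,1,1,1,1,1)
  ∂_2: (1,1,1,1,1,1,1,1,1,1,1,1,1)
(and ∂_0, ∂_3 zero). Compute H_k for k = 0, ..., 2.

H_0: b_0 = 7 − 0 − 6 = 1; torsion from ∂_1 factors > 1: none. So H_0 ≅ Z.
H_1: b_1 = 21 − 6 − 13 = 2; torsion from ∂_2 factors > 1: none. So H_1 ≅ Z^2.
H_2: b_2 = 14 − 13 − 0 = 1; torsion from ∂_3 factors > 1: none. So H_2 ≅ Z.

H_0 ≅ Z,  H_1 ≅ Z^2,  H_2 ≅ Z.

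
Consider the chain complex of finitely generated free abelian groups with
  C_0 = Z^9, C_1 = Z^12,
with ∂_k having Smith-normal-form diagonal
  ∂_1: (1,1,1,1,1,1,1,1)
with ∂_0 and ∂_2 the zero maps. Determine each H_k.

H_0: b_0 = 9 − 0 − 8 = 1; torsion from ∂_1 factors > 1: none. So H_0 = Z.
H_1: b_1 = 12 − 8 − 0 = 4; torsion from ∂_2 factors > 1: none. So H_1 = Z^4.

H_0 = Z,  H_1 = Z^4.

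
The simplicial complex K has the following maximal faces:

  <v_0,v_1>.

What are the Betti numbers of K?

Order the vertices as v_0 < v_1. Listing each simplex with vertices in this order, K has dimension 1 with simplices:

  0-simplices (2): [v_0], [v_1]
  1-simplices (1): [v_0,v_1]

Hence C_0 ≅ Z^2, C_1 ≅ Z^1.

∂_1: C_1 → C_0 sends each edge [p,q] (with p < q) to q − p. For instance
  ∂[v_0,v_1] = [v_1] − [v_0].
The 2×1 boundary matrix has rank 1 and Smith normal form diag(1).

Now H_k = ker ∂_k / im ∂_{k+1}, so:

  H_0: rank C_0 − rank ∂_1 = 2 − 1 = 1, and the invariant factors of ∂_1 are all 1, so H_0 = Z.
  H_1: rank ker ∂_1 − rank ∂_2 = (1 − 1) − 0 = 0, and there is no ∂_2, so H_1 = 0.

As a check, the Euler characteristic is 2 − 1 = 1, which agrees with 1 − 0 = 1.

Hence the Betti numbers are b_0 = 1, b_1 = 0.

b_0 = 1, b_1 = 0.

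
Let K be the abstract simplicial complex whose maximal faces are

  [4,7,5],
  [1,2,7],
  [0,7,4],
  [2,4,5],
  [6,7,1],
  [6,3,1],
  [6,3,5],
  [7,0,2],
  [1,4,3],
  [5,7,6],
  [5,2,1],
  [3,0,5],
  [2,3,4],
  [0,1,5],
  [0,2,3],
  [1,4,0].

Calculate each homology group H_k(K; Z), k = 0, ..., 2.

H_0 = Z,  H_1 = Z^2,  H_2 = Z.

Take the total order 0 < 1 < 2 < 3 < 4 < 5 < 6 < 7 on the vertex set. Then K (dimension 2) consists of the simplices:

  0-simplices (8): [0], [1], [2], [3], [4], [5], [6], [7]
  1-simplices (24): (24 of them)
  2-simplices (16): [0,1,4], [0,1,5], [0,2,3], [0,2,7], [0,3,5], [0,4,7], [1,2,5], [1,2,7], [1,3,4], [1,3,6], [1,6,7], [2,3,4], [2,4,5], [3,5,6], [4,5,7], [5,6,7]

Hence C_0 ≅ Z^8, C_1 ≅ Z^24, C_2 ≅ Z^16.

The boundary map ∂_1: C_1 → C_0 is given by ∂[p,q] = [q] − [p]. For instance
  ∂[2,4] = [4] − [2].
The 8×24 boundary matrix has rank 7 and Smith normal form diag(1,1,1,1,1,1,1).

∂_2: C_2 → C_1 sends each 2-simplex [p,q,r] to [q,r] − [p,r] + [p,q]. For instance
  ∂[4,5,7] = [5,7] − [4,7] + [4,5],
  ∂[5,6,7] = [6,7] − [5,7] + [5,6].
The resulting 24×16 matrix has rank 15, and its Smith normal form has invariant factors (1,1,1,1,1,1,1,1,1,1,1,1,1,1,1).

Now H_k = ker ∂_k / im ∂_{k+1}, so:

  H_0: rank C_0 − rank ∂_1 = 8 − 7 = 1, and the invariant factors of ∂_1 are all 1, so H_0 = Z.
  H_1: rank ker ∂_1 − rank ∂_2 = (24 − 7) − 15 = 2, and the invariant factors of ∂_2 are all 1, so H_1 = Z^2.
  H_2: rank ker ∂_2 − rank ∂_3 = (16 − 15) − 0 = 1, and there is no ∂_3, so H_2 = Z.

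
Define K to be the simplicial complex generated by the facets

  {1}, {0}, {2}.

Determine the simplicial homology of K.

H_0 ≅ Z^3.

K has 3 vertices.
rank ∂_0 = 0, rank ∂_1 = 0 ⇒ b_0 = 3 − 0 − 0 = 3. So H_0 ≅ Z^3.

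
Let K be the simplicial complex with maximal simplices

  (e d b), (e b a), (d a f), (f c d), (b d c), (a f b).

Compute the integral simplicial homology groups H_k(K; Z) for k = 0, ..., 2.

H_0 = Z,  H_1 = Z,  H_2 = 0.

Fix the vertex order a < b < c < d < e < f and write every simplex with vertices in increasing order. Then dim K = 2 and the simplices of K are:

  0-simplices (6): a, b, c, d, e, f
  1-simplices (12): ab, ad, ae, af, bc, bd, be, bf, cd, cf, de, df
  2-simplices (6): abe, abf, adf, bcd, bde, cdf

so the chain groups are C_0 ≅ Z^6, C_1 ≅ Z^12, C_2 ≅ Z^6.

∂_1: C_1 → C_0 sends each edge [p,q] (with p < q) to q − p. For instance
  ∂ae = e − a.
As a 6×12 matrix over Z this has rank 5, with invariant factors (1,1,1,1,1).

The boundary map ∂_2: C_2 → C_1 acts by ∂[p,q,r] = [q,r] − [p,r] + [p,q]. For instance
  ∂abe = be − ae + ab,
  ∂abf = bf − af + ab.
This gives a 12×6 integer matrix of rank 6; reducing to Smith normal form yields diagonal entries (1,1,1,1,1,1).

From H_k ≅ ker(∂_k) / im(∂_{k+1}) we obtain:

  H_0: rank C_0 − rank ∂_1 = 6 − 5 = 1, and the invariant factors of ∂_1 are all 1, so H_0 = Z.
  H_1: rank ker ∂_1 − rank ∂_2 = (12 − 5) − 6 = 1, and the invariant factors of ∂_2 are all 1, so H_1 = Z.
  H_2: rank ker ∂_2 − rank ∂_3 = (6 − 6) − 0 = 0, and there is no ∂_3, so H_2 = 0.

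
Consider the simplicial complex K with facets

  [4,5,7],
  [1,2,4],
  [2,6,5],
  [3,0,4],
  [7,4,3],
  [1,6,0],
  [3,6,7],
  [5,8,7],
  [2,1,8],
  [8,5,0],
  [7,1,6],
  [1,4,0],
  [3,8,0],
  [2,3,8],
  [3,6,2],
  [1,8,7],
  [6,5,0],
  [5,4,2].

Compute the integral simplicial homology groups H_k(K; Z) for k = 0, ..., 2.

Take the total order 0 < 1 < 2 < 3 < 4 < 5 < 6 < 7 < 8 on the vertex set. Then K (dimension 2) consists of the simplices:

  0-simplices (9): [0], [1], [2], [3], [4], [5], [6], [7], [8]
  1-simplices (27): (27 of them)
  2-simplices (18): [0,1,4], [0,1,6], [0,3,4], [0,3,8], [0,5,6], [0,5,8], [1,2,4], [1,2,8], [1,6,7], [1,7,8], [2,3,6], [2,3,8], [2,4,5], [2,5,6], [3,4,7], [3,6,7], [4,5,7], [5,7,8]

giving chain groups C_0 ≅ Z^9, C_1 ≅ Z^27, C_2 ≅ Z^18.

∂_1: C_1 → C_0 sends each edge [p,q] (with p < q) to q − p. For instance
  ∂[1,2] = [2] − [1].
This gives a 9×27 integer matrix of rank 8; reducing to Smith normal form yields diagonal entries (1,1,1,1,1,1,1,1).

Boundary ∂_2: C_2 → C_1 maps a triangle to the signed sum of its edges. For instance
  ∂[0,1,4] = [1,4] − [0,4] + [0,1],
  ∂[3,4,7] = [4,7] − [3,7] + [3,4].
As a 27×18 matrix over Z this has rank 17, with invariant factors (1,1,1,1,1,1,1,1,1,1,1,1,1,1,1,1,1).

From H_k ≅ ker(∂_k) / im(∂_{k+1}) we obtain:

  H_0: rank C_0 − rank ∂_1 = 9 − 8 = 1, and the invariant factors of ∂_1 are all 1, so H_0 = Z.
  H_1: rank ker ∂_1 − rank ∂_2 = (27 − 8) − 17 = 2, and the invariant factors of ∂_2 are all 1, so H_1 = Z^2.
  H_2: rank ker ∂_2 − rank ∂_3 = (18 − 17) − 0 = 1, and there is no ∂_3, so H_2 = Z.

As a check, the Euler characteristic is 9 − 27 + 18 = 0, which agrees with 1 − 2 + 1 = 0.

H_0 ≅ Z,  H_1 ≅ Z^2,  H_2 ≅ Z.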